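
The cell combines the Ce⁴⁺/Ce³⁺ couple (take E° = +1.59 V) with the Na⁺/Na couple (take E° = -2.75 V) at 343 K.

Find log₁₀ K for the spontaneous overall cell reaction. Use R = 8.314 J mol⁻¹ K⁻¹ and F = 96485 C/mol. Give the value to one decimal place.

Cathode: Ce⁴⁺/Ce³⁺; anode: Na⁺/Na. E°cell = (+1.59) − (-2.75) = +4.34 V, with n = 1.
ΔG° = −nFE° = −RT ln K, so ln K = nFE°/(RT) = (1)(96485)(+4.34) / ((8.314)(343)) = 146.840.
log₁₀ K = 146.840 / ln 10 = 63.8.

63.8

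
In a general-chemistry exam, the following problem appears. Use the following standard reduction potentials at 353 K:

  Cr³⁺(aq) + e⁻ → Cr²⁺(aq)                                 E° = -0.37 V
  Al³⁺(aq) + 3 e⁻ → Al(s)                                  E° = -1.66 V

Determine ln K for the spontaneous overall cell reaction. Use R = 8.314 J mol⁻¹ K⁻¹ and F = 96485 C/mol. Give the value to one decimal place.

Cathode: Cr³⁺/Cr²⁺; anode: Al³⁺/Al. E°cell = (-0.37) − (-1.66) = +1.29 V, with n = 3.
ΔG° = −nFE° = −RT ln K, so ln K = nFE°/(RT) = (3)(96485)(+1.29) / ((8.314)(353)) = 127.229.

127.2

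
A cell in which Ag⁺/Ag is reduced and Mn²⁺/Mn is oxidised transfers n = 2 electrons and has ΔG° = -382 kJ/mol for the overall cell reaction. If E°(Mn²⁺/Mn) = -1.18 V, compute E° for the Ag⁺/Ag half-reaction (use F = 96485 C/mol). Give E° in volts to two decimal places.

+0.80 V

E°cell = −ΔG°/(nF) = −(-382×10³)/((2)(96485)) = +1.980 V.
Since Ag⁺/Ag is the cathode and Mn²⁺/Mn the anode, E°cell = E°(Ag⁺/Ag) − E°(Mn²⁺/Mn).
So E°(Ag⁺/Ag) = E°cell + E°(Mn²⁺/Mn) = +1.980 + (-1.18) = +0.80 V.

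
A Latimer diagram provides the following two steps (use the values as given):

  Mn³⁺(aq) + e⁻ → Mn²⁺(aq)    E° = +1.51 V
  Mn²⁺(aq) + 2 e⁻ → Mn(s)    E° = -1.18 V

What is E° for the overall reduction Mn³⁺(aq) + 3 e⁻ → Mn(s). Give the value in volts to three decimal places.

-0.283 V

Standard free energies of sequential steps add: ΔG°₃ = ΔG°₁ + ΔG°₂, so n₃E°₃ = n₁E°₁ + n₂E°₂.
E°₃ = (1×+1.51 + 2×-1.18) / 3 = (-0.850) / 3 = -0.283 V.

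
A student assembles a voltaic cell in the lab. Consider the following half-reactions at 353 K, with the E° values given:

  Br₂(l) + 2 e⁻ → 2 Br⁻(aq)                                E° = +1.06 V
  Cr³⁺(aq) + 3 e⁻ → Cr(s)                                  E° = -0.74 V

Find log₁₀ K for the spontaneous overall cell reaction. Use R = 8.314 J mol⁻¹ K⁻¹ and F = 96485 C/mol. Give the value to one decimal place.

154.2

Cathode: Br₂/Br⁻; anode: Cr³⁺/Cr. E°cell = (+1.06) − (-0.74) = +1.80 V, with n = 6.
ΔG° = −nFE° = −RT ln K, so ln K = nFE°/(RT) = (6)(96485)(+1.80) / ((8.314)(353)) = 355.058.
log₁₀ K = 355.058 / ln 10 = 154.2.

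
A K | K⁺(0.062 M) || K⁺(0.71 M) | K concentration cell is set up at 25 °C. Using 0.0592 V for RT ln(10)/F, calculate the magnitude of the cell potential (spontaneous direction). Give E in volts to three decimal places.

+0.063 V

For a concentration cell E°cell = 0. The 0.71 M side is the cathode (reduction is favoured where [K⁺] is higher).
With n = 1, E = −(0.0592/1) log([K⁺]ₐₙ/[K⁺]꜀ₐₜ) = −(0.0592/1) log(0.062/0.71) = −(0.0592/1)(-1.059) = +0.063 V.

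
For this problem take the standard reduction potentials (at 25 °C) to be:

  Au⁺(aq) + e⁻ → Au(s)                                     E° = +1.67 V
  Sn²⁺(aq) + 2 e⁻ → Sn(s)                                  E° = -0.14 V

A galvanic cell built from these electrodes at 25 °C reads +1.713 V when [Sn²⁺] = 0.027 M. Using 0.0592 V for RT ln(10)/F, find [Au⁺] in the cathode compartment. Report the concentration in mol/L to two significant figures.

0.0038 M

Au⁺/Au is the cathode, Sn²⁺/Sn the anode: E°cell = +1.81 V, n = 2.
Overall reaction: 2 Au⁺(aq) + Sn(s) → 2 Au(s) + Sn²⁺(aq); Q = [Sn²⁺]^1/[Au⁺]^2.
From E = E° − (0.0592/n) log Q: log Q = (E° − E)·n/0.0592 = (+1.81 − (+1.713))·2/0.0592 = 3.2770.
So 2·log[Au⁺] = 1·log(0.027) − log Q = -1.5686 − (3.2770) = -4.8456; log[Au⁺] = -4.8456 / 2 = -2.4228; [Au⁺] = 10^(-2.4228) ≈ 0.0038 M.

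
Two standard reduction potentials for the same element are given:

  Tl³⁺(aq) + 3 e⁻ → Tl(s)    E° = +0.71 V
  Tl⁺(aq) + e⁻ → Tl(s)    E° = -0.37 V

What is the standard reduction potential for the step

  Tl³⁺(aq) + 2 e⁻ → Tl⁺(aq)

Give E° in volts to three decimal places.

Sequential free energies add, so n₃E°₃ = n₁E°₁ + n₂E°₂.
With n₃ = 3, and the known step contributing 1×(-0.37) V, the unknown satisfies 2·E° = 3×(+0.71) − 1×(-0.37) = +2.500.
E° = +2.500 / 2 = +1.250 V.

+1.250 V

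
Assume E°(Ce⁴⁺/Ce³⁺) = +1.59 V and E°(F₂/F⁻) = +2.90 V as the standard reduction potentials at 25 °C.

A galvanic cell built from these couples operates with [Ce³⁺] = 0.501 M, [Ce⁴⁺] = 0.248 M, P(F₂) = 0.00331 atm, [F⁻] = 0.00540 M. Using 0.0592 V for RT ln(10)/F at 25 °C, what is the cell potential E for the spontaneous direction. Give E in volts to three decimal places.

F₂/F⁻ is the cathode (higher E°), Ce⁴⁺/Ce³⁺ the anode: E°cell = +2.90 − (+1.59) = +1.31 V, n = 2.
Overall: F₂(g) + 2 Ce³⁺(aq) → 2 F⁻(aq) + 2 Ce⁴⁺(aq)
Q = [F⁻]^2·[Ce⁴⁺]^2 / (P(F₂)·[Ce³⁺]^2); log Q = -2.666.
E = E° − (0.0592/n) log Q = +1.31 − (0.0592/2)(-2.666) = +1.389 V.

+1.389 V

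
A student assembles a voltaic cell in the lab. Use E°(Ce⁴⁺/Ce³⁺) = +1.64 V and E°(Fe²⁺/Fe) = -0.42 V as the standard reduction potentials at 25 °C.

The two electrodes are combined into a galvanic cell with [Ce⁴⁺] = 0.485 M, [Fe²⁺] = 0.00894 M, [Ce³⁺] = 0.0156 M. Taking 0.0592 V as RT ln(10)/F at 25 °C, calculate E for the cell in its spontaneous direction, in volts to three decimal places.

Ce⁴⁺/Ce³⁺ is the cathode (higher E°), Fe²⁺/Fe the anode: E°cell = +1.64 − (-0.42) = +2.06 V, n = 2.
Overall: 2 Ce⁴⁺(aq) + Fe(s) → 2 Ce³⁺(aq) + Fe²⁺(aq)
Q = [Ce³⁺]^2·[Fe²⁺] / ([Ce⁴⁺]^2); log Q = -5.034.
E = E° − (0.0592/n) log Q = +2.06 − (0.0592/2)(-5.034) = +2.209 V.

+2.209 V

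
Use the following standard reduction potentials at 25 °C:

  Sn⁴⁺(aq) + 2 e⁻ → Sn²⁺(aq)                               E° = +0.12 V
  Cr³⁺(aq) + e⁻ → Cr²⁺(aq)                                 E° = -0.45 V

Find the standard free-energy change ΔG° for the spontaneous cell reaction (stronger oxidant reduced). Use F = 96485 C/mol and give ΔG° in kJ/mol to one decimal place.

-110.0 kJ/mol

Sn⁴⁺/Sn²⁺ (E° = +0.12 V) is the cathode; Cr³⁺/Cr²⁺ (E° = -0.45 V) is the anode, so E°cell = +0.57 V.
Balancing electrons gives n = 2 (lcm of 2 and 1).
ΔG° = −nFE° = −(2)(96485)(+0.57) = -109,993 J = -110.0 kJ/mol.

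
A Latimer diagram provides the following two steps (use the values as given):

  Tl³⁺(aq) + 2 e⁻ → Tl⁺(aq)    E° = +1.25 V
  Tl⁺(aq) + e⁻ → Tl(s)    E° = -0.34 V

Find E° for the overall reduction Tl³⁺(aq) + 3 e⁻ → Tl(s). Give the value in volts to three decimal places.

+0.720 V

Since ΔG° = −nFE° is additive over sequential reductions, n₃E°₃ = n₁E°₁ + n₂E°₂.
E°₃ = (2×+1.25 + 1×-0.34) / 3 = (+2.160) / 3 = +0.720 V.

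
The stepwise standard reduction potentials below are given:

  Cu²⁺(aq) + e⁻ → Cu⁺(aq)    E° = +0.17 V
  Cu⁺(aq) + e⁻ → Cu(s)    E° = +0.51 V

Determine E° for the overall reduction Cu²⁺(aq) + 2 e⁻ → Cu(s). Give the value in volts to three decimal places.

+0.340 V

Adding the free-energy changes (−nFE°) of the two steps gives −n₃FE°₃ = −n₁FE°₁ − n₂FE°₂.
E°₃ = (1×+0.17 + 1×+0.51) / 2 = (+0.680) / 2 = +0.340 V.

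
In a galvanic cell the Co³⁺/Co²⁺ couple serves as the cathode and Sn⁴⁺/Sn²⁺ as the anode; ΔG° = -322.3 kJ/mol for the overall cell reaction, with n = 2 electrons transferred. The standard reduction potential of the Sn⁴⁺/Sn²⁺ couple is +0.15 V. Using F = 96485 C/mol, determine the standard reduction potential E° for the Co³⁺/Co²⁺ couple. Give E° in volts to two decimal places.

E°cell = −ΔG°/(nF) = −(-322.3×10³)/((2)(96485)) = +1.670 V.
Since Co³⁺/Co²⁺ is the cathode and Sn⁴⁺/Sn²⁺ the anode, E°cell = E°(Co³⁺/Co²⁺) − E°(Sn⁴⁺/Sn²⁺).
So E°(Co³⁺/Co²⁺) = E°cell + E°(Sn⁴⁺/Sn²⁺) = +1.670 + (+0.15) = +1.82 V.

+1.82 V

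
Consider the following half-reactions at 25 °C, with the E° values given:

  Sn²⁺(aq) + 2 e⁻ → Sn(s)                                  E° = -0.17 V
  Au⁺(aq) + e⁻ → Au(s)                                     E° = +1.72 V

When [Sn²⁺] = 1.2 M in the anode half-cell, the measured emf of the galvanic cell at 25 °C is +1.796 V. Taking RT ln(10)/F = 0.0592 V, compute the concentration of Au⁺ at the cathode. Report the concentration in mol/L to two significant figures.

Au⁺/Au is the cathode, Sn²⁺/Sn the anode: E°cell = +1.89 V, n = 2.
Overall reaction: 2 Au⁺(aq) + Sn(s) → 2 Au(s) + Sn²⁺(aq); Q = [Sn²⁺]^1/[Au⁺]^2.
From E = E° − (0.0592/n) log Q: log Q = (E° − E)·n/0.0592 = (+1.89 − (+1.796))·2/0.0592 = 3.1757.
So 2·log[Au⁺] = 1·log(1.2) − log Q = 0.0792 − (3.1757) = -3.0965; log[Au⁺] = -3.0965 / 2 = -1.5482; [Au⁺] = 10^(-1.5482) ≈ 0.028 M.

0.028 M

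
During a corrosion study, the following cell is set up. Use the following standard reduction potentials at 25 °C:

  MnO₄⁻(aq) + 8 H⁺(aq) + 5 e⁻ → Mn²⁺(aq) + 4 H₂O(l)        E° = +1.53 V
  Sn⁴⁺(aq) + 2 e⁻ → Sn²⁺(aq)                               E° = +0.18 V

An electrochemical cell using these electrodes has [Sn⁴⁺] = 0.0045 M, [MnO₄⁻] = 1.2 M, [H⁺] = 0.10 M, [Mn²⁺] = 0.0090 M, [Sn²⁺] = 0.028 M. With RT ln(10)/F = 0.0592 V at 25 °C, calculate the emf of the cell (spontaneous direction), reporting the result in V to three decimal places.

+1.304 V

MnO₄⁻/Mn²⁺ is the cathode (higher E°), Sn⁴⁺/Sn²⁺ the anode: E°cell = +1.53 − (+0.18) = +1.35 V, n = 10.
Overall: 2 MnO₄⁻(aq) + 16 H⁺(aq) + 5 Sn²⁺(aq) → 2 Mn²⁺(aq) + 8 H₂O(l) + 5 Sn⁴⁺(aq)
Q = [Mn²⁺]^2·[Sn⁴⁺]^5 / ([MnO₄⁻]^2·[H⁺]^16·[Sn²⁺]^5); log Q = 7.780.
E = E° − (0.0592/n) log Q = +1.35 − (0.0592/10)(7.780) = +1.304 V.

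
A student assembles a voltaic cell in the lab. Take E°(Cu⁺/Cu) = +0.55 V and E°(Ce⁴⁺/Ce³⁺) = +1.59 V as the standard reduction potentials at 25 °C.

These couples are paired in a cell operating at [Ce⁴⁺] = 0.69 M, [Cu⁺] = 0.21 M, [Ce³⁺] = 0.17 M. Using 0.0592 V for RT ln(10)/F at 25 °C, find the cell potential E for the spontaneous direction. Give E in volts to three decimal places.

Ce⁴⁺/Ce³⁺ is the cathode (higher E°), Cu⁺/Cu the anode: E°cell = +1.59 − (+0.55) = +1.04 V, n = 1.
Overall: Ce⁴⁺(aq) + Cu(s) → Ce³⁺(aq) + Cu⁺(aq)
Q = [Ce³⁺]·[Cu⁺] / ([Ce⁴⁺]); log Q = -1.286.
E = E° − (0.0592/n) log Q = +1.04 − (0.0592/1)(-1.286) = +1.116 V.

+1.116 V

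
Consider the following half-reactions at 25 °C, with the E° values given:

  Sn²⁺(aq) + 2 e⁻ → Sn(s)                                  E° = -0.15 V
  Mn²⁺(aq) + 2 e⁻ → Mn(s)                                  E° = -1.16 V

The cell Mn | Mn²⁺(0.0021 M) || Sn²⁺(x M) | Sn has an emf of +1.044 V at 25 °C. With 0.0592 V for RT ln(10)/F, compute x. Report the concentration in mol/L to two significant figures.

0.030 M

Sn²⁺/Sn is the cathode, Mn²⁺/Mn the anode: E°cell = +1.01 V, n = 2.
Overall reaction: Sn²⁺(aq) + Mn(s) → Sn(s) + Mn²⁺(aq); Q = [Mn²⁺]^1/[Sn²⁺]^1.
From E = E° − (0.0592/n) log Q: log Q = (E° − E)·n/0.0592 = (+1.01 − (+1.044))·2/0.0592 = -1.1486.
So 1·log[Sn²⁺] = 1·log(0.0021) − log Q = -2.6778 − (-1.1486) = -1.5292; [Sn²⁺] = 10^(-1.5292) ≈ 0.030 M.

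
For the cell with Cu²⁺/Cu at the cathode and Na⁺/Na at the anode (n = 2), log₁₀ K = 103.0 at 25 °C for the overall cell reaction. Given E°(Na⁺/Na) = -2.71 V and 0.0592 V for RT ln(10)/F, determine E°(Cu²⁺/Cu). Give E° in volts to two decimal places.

E°cell = (0.0592/n)·log K = (0.0592/2)(103.0) = +3.049 V.
Since Cu²⁺/Cu is the cathode and Na⁺/Na the anode, E°cell = E°(Cu²⁺/Cu) − E°(Na⁺/Na).
So E°(Cu²⁺/Cu) = E°cell + E°(Na⁺/Na) = +3.049 + (-2.71) = +0.34 V.

+0.34 V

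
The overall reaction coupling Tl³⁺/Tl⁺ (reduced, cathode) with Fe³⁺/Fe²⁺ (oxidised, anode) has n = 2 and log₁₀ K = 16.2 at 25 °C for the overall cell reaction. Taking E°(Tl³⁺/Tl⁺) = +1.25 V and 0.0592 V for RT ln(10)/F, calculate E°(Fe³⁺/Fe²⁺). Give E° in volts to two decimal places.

E°cell = (0.0592/n)·log K = (0.0592/2)(16.2) = +0.480 V.
Since Tl³⁺/Tl⁺ is the cathode and Fe³⁺/Fe²⁺ the anode, E°cell = E°(Tl³⁺/Tl⁺) − E°(Fe³⁺/Fe²⁺).
So E°(Fe³⁺/Fe²⁺) = E°(Tl³⁺/Tl⁺) − E°cell = (+1.25) − (+0.480) = +0.77 V.

+0.77 V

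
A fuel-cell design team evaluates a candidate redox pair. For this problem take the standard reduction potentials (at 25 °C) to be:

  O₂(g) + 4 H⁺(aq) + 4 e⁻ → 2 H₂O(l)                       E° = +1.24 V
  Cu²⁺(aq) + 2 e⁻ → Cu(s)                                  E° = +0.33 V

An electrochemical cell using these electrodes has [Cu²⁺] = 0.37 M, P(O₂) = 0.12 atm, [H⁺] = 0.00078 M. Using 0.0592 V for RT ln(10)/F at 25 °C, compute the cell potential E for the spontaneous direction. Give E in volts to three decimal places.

+0.725 V

O₂/H₂O is the cathode (higher E°), Cu²⁺/Cu the anode: E°cell = +1.24 − (+0.33) = +0.91 V, n = 4.
Overall: O₂(g) + 4 H⁺(aq) + 2 Cu(s) → 2 H₂O(l) + 2 Cu²⁺(aq)
Q = [Cu²⁺]^2 / (P(O₂)·[H⁺]^4); log Q = 12.489.
E = E° − (0.0592/n) log Q = +0.91 − (0.0592/4)(12.489) = +0.725 V.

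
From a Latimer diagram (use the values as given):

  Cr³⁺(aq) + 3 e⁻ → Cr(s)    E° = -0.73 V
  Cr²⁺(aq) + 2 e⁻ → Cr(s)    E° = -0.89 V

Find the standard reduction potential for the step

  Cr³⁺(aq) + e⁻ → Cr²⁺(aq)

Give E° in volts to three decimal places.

-0.410 V

Sequential free energies add, so n₃E°₃ = n₁E°₁ + n₂E°₂.
With n₃ = 3, and the known step contributing 2×(-0.89) V, the unknown satisfies 1·E° = 3×(-0.73) − 2×(-0.89) = -0.410.
E° = -0.410 / 1 = -0.410 V.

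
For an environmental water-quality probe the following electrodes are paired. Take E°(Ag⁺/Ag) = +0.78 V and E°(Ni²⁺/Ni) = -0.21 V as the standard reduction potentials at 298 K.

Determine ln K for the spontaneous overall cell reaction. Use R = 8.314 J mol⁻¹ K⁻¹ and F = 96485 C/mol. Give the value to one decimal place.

77.1

Cathode: Ag⁺/Ag; anode: Ni²⁺/Ni. E°cell = (+0.78) − (-0.21) = +0.99 V, with n = 2.
ΔG° = −nFE° = −RT ln K, so ln K = nFE°/(RT) = (2)(96485)(+0.99) / ((8.314)(298)) = 77.108.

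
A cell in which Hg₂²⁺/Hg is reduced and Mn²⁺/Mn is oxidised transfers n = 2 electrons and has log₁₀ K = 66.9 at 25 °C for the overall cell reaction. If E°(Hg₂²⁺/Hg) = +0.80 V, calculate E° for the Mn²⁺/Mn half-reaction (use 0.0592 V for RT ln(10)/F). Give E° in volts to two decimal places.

-1.18 V

E°cell = (0.0592/n)·log K = (0.0592/2)(66.9) = +1.980 V.
Since Hg₂²⁺/Hg is the cathode and Mn²⁺/Mn the anode, E°cell = E°(Hg₂²⁺/Hg) − E°(Mn²⁺/Mn).
So E°(Mn²⁺/Mn) = E°(Hg₂²⁺/Hg) − E°cell = (+0.80) − (+1.980) = -1.18 V.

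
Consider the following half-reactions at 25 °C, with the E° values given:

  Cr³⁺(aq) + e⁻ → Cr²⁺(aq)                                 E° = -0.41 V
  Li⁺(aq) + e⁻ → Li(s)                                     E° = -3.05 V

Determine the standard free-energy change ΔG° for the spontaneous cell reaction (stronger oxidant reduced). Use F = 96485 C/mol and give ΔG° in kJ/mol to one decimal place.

-254.7 kJ/mol

Cr³⁺/Cr²⁺ (E° = -0.41 V) is the cathode; Li⁺/Li (E° = -3.05 V) is the anode, so E°cell = +2.64 V.
Balancing electrons gives n = 1 (lcm of 1 and 1).
ΔG° = −nFE° = −(1)(96485)(+2.64) = -254,720 J = -254.7 kJ/mol.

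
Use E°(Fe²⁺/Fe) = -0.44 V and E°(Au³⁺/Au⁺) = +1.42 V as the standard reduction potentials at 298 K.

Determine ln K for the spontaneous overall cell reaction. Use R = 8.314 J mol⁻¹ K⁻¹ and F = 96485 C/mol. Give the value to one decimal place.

Cathode: Au³⁺/Au⁺; anode: Fe²⁺/Fe. E°cell = (+1.42) − (-0.44) = +1.86 V, with n = 2.
ΔG° = −nFE° = −RT ln K, so ln K = nFE°/(RT) = (2)(96485)(+1.86) / ((8.314)(298)) = 144.869.

144.9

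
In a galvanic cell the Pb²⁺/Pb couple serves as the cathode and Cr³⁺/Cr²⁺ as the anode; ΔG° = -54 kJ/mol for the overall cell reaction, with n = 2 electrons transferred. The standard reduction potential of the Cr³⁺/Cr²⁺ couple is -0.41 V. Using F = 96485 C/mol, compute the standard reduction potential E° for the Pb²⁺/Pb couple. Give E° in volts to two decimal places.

E°cell = −ΔG°/(nF) = −(-54×10³)/((2)(96485)) = +0.280 V.
Since Pb²⁺/Pb is the cathode and Cr³⁺/Cr²⁺ the anode, E°cell = E°(Pb²⁺/Pb) − E°(Cr³⁺/Cr²⁺).
So E°(Pb²⁺/Pb) = E°cell + E°(Cr³⁺/Cr²⁺) = +0.280 + (-0.41) = -0.13 V.

-0.13 V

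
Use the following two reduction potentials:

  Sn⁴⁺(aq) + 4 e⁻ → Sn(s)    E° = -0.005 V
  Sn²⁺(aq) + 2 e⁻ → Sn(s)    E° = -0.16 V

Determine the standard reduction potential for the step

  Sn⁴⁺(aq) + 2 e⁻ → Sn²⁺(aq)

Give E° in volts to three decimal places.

Sequential free energies add, so n₃E°₃ = n₁E°₁ + n₂E°₂.
With n₃ = 4, and the known step contributing 2×(-0.16) V, the unknown satisfies 2·E° = 4×(-0.005) − 2×(-0.16) = +0.300.
E° = +0.300 / 2 = +0.150 V.

+0.150 V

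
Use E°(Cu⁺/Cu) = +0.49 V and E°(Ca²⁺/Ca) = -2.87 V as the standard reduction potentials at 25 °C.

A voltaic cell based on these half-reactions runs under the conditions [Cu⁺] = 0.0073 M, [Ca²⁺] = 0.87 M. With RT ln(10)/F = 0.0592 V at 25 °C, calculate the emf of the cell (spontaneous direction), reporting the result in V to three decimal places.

+3.235 V

Cu⁺/Cu is the cathode (higher E°), Ca²⁺/Ca the anode: E°cell = +0.49 − (-2.87) = +3.36 V, n = 2.
Overall: 2 Cu⁺(aq) + Ca(s) → 2 Cu(s) + Ca²⁺(aq)
Q = [Ca²⁺] / ([Cu⁺]^2); log Q = 4.213.
E = E° − (0.0592/n) log Q = +3.36 − (0.0592/2)(4.213) = +3.235 V.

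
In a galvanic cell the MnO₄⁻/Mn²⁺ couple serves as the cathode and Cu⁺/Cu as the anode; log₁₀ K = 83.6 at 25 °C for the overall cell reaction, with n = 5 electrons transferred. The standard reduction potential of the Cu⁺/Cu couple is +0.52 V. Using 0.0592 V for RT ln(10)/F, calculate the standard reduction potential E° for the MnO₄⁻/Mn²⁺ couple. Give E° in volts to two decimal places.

+1.51 V

E°cell = (0.0592/n)·log K = (0.0592/5)(83.6) = +0.990 V.
Since MnO₄⁻/Mn²⁺ is the cathode and Cu⁺/Cu the anode, E°cell = E°(MnO₄⁻/Mn²⁺) − E°(Cu⁺/Cu).
So E°(MnO₄⁻/Mn²⁺) = E°cell + E°(Cu⁺/Cu) = +0.990 + (+0.52) = +1.51 V.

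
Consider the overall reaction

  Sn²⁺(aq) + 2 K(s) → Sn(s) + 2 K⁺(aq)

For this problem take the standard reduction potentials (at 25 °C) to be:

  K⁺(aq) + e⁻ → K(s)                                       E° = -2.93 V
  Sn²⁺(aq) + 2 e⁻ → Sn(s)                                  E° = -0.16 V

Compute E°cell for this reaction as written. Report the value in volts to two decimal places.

The Sn²⁺/Sn couple has the higher reduction potential, so it is the cathode; K⁺/K is oxidised at the anode.
E°cell = E°(cathode) − E°(anode) = (-0.16) − (-2.93) = +2.77 V.
Since E°cell > 0, the reaction is spontaneous under standard conditions.

+2.77 V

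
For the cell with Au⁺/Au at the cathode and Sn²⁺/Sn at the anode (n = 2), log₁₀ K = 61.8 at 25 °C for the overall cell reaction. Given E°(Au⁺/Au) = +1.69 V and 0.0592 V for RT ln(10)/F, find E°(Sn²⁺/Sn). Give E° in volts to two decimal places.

-0.14 V

E°cell = (0.0592/n)·log K = (0.0592/2)(61.8) = +1.829 V.
Since Au⁺/Au is the cathode and Sn²⁺/Sn the anode, E°cell = E°(Au⁺/Au) − E°(Sn²⁺/Sn).
So E°(Sn²⁺/Sn) = E°(Au⁺/Au) − E°cell = (+1.69) − (+1.829) = -0.14 V.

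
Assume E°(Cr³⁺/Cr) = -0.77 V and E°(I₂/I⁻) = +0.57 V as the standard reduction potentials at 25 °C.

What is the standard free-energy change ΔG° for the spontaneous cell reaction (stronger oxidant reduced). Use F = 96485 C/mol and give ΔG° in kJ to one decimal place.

I₂/I⁻ (E° = +0.57 V) is the cathode; Cr³⁺/Cr (E° = -0.77 V) is the anode, so E°cell = +1.34 V.
Balancing electrons gives n = 6 (lcm of 2 and 3).
ΔG° = −nFE° = −(6)(96485)(+1.34) = -775,739 J = -775.7 kJ.

-775.7 kJ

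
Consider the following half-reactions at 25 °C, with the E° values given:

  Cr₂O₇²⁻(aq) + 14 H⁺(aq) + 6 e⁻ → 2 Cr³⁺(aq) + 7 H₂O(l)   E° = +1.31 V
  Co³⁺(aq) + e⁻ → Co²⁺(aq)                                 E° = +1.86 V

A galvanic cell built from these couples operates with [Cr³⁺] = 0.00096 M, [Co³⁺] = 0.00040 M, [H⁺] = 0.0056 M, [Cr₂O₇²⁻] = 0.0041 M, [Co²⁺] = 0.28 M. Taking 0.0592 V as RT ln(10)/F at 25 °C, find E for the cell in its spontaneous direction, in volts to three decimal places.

+0.657 V

Co³⁺/Co²⁺ is the cathode (higher E°), Cr₂O₇²⁻/Cr³⁺ the anode: E°cell = +1.86 − (+1.31) = +0.55 V, n = 6.
Overall: 6 Co³⁺(aq) + 2 Cr³⁺(aq) + 7 H₂O(l) → 6 Co²⁺(aq) + Cr₂O₇²⁻(aq) + 14 H⁺(aq)
Q = [Co²⁺]^6·[Cr₂O₇²⁻]·[H⁺]^14 / ([Co³⁺]^6·[Cr³⁺]^2); log Q = -10.807.
E = E° − (0.0592/n) log Q = +0.55 − (0.0592/6)(-10.807) = +0.657 V.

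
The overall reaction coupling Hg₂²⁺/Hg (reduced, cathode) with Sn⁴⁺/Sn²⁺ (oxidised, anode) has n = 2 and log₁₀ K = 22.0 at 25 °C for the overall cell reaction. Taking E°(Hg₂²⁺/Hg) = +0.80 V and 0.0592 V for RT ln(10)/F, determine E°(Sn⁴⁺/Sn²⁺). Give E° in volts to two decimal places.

E°cell = (0.0592/n)·log K = (0.0592/2)(22.0) = +0.651 V.
Since Hg₂²⁺/Hg is the cathode and Sn⁴⁺/Sn²⁺ the anode, E°cell = E°(Hg₂²⁺/Hg) − E°(Sn⁴⁺/Sn²⁺).
So E°(Sn⁴⁺/Sn²⁺) = E°(Hg₂²⁺/Hg) − E°cell = (+0.80) − (+0.651) = +0.15 V.

+0.15 V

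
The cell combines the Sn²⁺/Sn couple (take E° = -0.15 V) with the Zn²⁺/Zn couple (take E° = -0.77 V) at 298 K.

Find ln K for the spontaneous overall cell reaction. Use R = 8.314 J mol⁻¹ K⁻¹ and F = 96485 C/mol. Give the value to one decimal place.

Cathode: Sn²⁺/Sn; anode: Zn²⁺/Zn. E°cell = (-0.15) − (-0.77) = +0.62 V, with n = 2.
ΔG° = −nFE° = −RT ln K, so ln K = nFE°/(RT) = (2)(96485)(+0.62) / ((8.314)(298)) = 48.290.

48.3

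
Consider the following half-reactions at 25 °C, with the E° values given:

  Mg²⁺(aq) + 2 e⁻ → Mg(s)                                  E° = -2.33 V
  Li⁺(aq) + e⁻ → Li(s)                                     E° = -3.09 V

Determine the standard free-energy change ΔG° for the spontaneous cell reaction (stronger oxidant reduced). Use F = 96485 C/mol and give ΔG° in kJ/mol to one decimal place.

-146.7 kJ/mol

Mg²⁺/Mg (E° = -2.33 V) is the cathode; Li⁺/Li (E° = -3.09 V) is the anode, so E°cell = +0.76 V.
Balancing electrons gives n = 2 (lcm of 2 and 1).
ΔG° = −nFE° = −(2)(96485)(+0.76) = -146,657 J = -146.7 kJ/mol.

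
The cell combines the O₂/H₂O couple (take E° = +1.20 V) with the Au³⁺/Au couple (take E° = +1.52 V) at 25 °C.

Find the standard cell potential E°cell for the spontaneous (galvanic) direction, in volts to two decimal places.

The Au³⁺/Au couple has the higher reduction potential, so it is the cathode; O₂/H₂O is oxidised at the anode.
E°cell = E°(cathode) − E°(anode) = (+1.52) − (+1.20) = +0.32 V.

+0.32 V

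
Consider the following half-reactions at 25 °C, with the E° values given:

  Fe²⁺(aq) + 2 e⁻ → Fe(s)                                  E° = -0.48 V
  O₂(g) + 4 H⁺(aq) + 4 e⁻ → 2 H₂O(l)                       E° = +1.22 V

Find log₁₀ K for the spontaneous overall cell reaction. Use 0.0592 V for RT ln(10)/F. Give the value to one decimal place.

114.9

Cathode: O₂/H₂O; anode: Fe²⁺/Fe. E°cell = +1.70 V, n = 4.
log K = nE°cell / 0.0592 = (4)(+1.70) / 0.0592 = 114.9.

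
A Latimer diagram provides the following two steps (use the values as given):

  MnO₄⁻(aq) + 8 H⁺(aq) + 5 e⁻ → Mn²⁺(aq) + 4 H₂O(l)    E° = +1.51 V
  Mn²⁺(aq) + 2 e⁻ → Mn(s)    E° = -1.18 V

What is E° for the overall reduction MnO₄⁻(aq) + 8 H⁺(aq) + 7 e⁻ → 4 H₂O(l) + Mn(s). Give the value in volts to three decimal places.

Since ΔG° = −nFE° is additive over sequential reductions, n₃E°₃ = n₁E°₁ + n₂E°₂.
E°₃ = (5×+1.51 + 2×-1.18) / 7 = (+5.190) / 7 = +0.741 V.

+0.741 V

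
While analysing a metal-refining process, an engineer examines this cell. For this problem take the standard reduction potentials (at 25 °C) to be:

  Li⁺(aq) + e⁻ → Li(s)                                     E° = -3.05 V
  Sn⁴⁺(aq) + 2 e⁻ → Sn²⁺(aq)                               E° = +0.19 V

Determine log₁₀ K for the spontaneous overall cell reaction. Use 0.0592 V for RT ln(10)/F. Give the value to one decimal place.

109.5

Cathode: Sn⁴⁺/Sn²⁺; anode: Li⁺/Li. E°cell = +3.24 V, n = 2.
log K = nE°cell / 0.0592 = (2)(+3.24) / 0.0592 = 109.5.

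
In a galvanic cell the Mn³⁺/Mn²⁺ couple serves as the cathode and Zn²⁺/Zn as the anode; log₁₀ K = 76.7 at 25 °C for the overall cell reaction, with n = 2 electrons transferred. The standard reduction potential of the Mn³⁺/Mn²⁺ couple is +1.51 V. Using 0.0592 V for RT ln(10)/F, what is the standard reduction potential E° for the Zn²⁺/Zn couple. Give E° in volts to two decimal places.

-0.76 V

E°cell = (0.0592/n)·log K = (0.0592/2)(76.7) = +2.270 V.
Since Mn³⁺/Mn²⁺ is the cathode and Zn²⁺/Zn the anode, E°cell = E°(Mn³⁺/Mn²⁺) − E°(Zn²⁺/Zn).
So E°(Zn²⁺/Zn) = E°(Mn³⁺/Mn²⁺) − E°cell = (+1.51) − (+2.270) = -0.76 V.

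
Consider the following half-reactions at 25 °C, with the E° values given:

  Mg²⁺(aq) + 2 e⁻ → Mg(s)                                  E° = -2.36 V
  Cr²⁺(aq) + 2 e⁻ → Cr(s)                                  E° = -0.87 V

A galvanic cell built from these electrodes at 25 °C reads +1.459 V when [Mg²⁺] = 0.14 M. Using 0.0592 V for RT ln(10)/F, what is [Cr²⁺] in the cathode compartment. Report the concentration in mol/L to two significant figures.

0.013 M

Cr²⁺/Cr is the cathode, Mg²⁺/Mg the anode: E°cell = +1.49 V, n = 2.
Overall reaction: Cr²⁺(aq) + Mg(s) → Cr(s) + Mg²⁺(aq); Q = [Mg²⁺]^1/[Cr²⁺]^1.
From E = E° − (0.0592/n) log Q: log Q = (E° − E)·n/0.0592 = (+1.49 − (+1.459))·2/0.0592 = 1.0473.
So 1·log[Cr²⁺] = 1·log(0.14) − log Q = -0.8539 − (1.0473) = -1.9012; [Cr²⁺] = 10^(-1.9012) ≈ 0.013 M.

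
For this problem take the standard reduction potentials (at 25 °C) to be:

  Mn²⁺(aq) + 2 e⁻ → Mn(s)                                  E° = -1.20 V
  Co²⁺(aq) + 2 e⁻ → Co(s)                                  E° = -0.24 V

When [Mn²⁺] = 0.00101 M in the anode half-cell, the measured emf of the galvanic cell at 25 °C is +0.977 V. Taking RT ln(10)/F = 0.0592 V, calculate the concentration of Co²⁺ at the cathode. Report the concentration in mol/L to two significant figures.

Co²⁺/Co is the cathode, Mn²⁺/Mn the anode: E°cell = +0.96 V, n = 2.
Overall reaction: Co²⁺(aq) + Mn(s) → Co(s) + Mn²⁺(aq); Q = [Mn²⁺]^1/[Co²⁺]^1.
From E = E° − (0.0592/n) log Q: log Q = (E° − E)·n/0.0592 = (+0.96 − (+0.977))·2/0.0592 = -0.5743.
So 1·log[Co²⁺] = 1·log(0.00101) − log Q = -2.9957 − (-0.5743) = -2.4214; [Co²⁺] = 10^(-2.4214) ≈ 0.0038 M.

0.0038 M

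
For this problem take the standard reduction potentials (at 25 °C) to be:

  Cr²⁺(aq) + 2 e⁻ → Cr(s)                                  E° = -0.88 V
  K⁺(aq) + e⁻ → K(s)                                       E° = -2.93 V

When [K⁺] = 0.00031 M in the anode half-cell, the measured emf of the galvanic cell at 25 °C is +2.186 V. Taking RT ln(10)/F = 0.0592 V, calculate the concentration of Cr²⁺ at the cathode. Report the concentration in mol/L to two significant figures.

Cr²⁺/Cr is the cathode, K⁺/K the anode: E°cell = +2.05 V, n = 2.
Overall reaction: Cr²⁺(aq) + 2 K(s) → Cr(s) + 2 K⁺(aq); Q = [K⁺]^2/[Cr²⁺]^1.
From E = E° − (0.0592/n) log Q: log Q = (E° − E)·n/0.0592 = (+2.05 − (+2.186))·2/0.0592 = -4.5946.
So 1·log[Cr²⁺] = 2·log(0.00031) − log Q = -7.0173 − (-4.5946) = -2.4227; [Cr²⁺] = 10^(-2.4227) ≈ 0.0038 M.

0.0038 M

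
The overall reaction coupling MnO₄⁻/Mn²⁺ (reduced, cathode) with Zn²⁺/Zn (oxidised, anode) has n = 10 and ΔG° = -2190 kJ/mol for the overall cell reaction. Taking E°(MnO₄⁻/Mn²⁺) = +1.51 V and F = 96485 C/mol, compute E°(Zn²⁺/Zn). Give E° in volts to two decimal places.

E°cell = −ΔG°/(nF) = −(-2190×10³)/((10)(96485)) = +2.270 V.
Since MnO₄⁻/Mn²⁺ is the cathode and Zn²⁺/Zn the anode, E°cell = E°(MnO₄⁻/Mn²⁺) − E°(Zn²⁺/Zn).
So E°(Zn²⁺/Zn) = E°(MnO₄⁻/Mn²⁺) − E°cell = (+1.51) − (+2.270) = -0.76 V.

-0.76 V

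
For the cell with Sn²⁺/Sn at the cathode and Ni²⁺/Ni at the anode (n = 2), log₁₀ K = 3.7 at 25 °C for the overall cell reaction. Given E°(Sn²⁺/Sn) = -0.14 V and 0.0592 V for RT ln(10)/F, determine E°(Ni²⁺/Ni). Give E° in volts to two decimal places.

E°cell = (0.0592/n)·log K = (0.0592/2)(3.7) = +0.110 V.
Since Sn²⁺/Sn is the cathode and Ni²⁺/Ni the anode, E°cell = E°(Sn²⁺/Sn) − E°(Ni²⁺/Ni).
So E°(Ni²⁺/Ni) = E°(Sn²⁺/Sn) − E°cell = (-0.14) − (+0.110) = -0.25 V.

-0.25 V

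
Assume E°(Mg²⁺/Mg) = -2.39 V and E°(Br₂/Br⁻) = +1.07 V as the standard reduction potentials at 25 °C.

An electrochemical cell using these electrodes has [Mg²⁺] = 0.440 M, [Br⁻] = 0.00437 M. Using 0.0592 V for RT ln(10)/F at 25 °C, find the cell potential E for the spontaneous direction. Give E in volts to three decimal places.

+3.610 V

Br₂/Br⁻ is the cathode (higher E°), Mg²⁺/Mg the anode: E°cell = +1.07 − (-2.39) = +3.46 V, n = 2.
Overall: Br₂(l) + Mg(s) → 2 Br⁻(aq) + Mg²⁺(aq)
Q = [Br⁻]^2·[Mg²⁺]; log Q = -5.076.
E = E° − (0.0592/n) log Q = +3.46 − (0.0592/2)(-5.076) = +3.610 V.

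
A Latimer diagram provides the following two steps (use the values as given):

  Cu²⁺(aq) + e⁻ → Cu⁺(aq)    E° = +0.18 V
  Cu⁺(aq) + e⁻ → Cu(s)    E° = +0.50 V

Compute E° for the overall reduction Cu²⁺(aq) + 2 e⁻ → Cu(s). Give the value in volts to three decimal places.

Adding the free-energy changes (−nFE°) of the two steps gives −n₃FE°₃ = −n₁FE°₁ − n₂FE°₂.
E°₃ = (1×+0.18 + 1×+0.50) / 2 = (+0.680) / 2 = +0.340 V.

+0.340 V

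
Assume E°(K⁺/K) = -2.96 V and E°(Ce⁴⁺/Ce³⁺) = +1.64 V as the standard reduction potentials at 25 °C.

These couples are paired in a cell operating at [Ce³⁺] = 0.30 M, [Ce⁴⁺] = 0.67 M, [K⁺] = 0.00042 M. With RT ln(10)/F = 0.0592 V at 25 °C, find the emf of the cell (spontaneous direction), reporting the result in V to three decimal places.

+4.821 V

Ce⁴⁺/Ce³⁺ is the cathode (higher E°), K⁺/K the anode: E°cell = +1.64 − (-2.96) = +4.60 V, n = 1.
Overall: Ce⁴⁺(aq) + K(s) → Ce³⁺(aq) + K⁺(aq)
Q = [Ce³⁺]·[K⁺] / ([Ce⁴⁺]); log Q = -3.726.
E = E° − (0.0592/n) log Q = +4.60 − (0.0592/1)(-3.726) = +4.821 V.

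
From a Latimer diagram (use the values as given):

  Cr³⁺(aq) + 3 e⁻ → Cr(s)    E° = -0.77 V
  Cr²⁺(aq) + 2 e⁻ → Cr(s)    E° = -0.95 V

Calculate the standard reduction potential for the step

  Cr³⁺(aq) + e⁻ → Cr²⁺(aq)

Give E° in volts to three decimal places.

Sequential free energies add, so n₃E°₃ = n₁E°₁ + n₂E°₂.
With n₃ = 3, and the known step contributing 2×(-0.95) V, the unknown satisfies 1·E° = 3×(-0.77) − 2×(-0.95) = -0.410.
E° = -0.410 / 1 = -0.410 V.

-0.410 V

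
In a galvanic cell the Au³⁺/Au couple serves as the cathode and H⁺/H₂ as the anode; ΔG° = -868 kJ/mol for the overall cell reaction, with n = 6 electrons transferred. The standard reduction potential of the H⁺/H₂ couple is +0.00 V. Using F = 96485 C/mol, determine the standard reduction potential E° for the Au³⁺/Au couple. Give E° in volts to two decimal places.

E°cell = −ΔG°/(nF) = −(-868×10³)/((6)(96485)) = +1.499 V.
Since Au³⁺/Au is the cathode and H⁺/H₂ the anode, E°cell = E°(Au³⁺/Au) − E°(H⁺/H₂).
So E°(Au³⁺/Au) = E°cell + E°(H⁺/H₂) = +1.499 + (+0.00) = +1.50 V.

+1.50 V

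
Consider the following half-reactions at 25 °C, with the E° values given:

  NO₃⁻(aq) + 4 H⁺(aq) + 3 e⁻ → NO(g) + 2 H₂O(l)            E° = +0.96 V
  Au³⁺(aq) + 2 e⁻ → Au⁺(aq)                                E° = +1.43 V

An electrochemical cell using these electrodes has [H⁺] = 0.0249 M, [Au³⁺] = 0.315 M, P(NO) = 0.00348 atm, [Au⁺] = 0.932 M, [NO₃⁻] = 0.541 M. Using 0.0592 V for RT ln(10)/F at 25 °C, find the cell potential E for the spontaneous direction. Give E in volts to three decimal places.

Au³⁺/Au⁺ is the cathode (higher E°), NO₃⁻/NO the anode: E°cell = +1.43 − (+0.96) = +0.47 V, n = 6.
Overall: 3 Au³⁺(aq) + 2 NO(g) + 4 H₂O(l) → 3 Au⁺(aq) + 2 NO₃⁻(aq) + 8 H⁺(aq)
Q = [Au⁺]^3·[NO₃⁻]^2·[H⁺]^8 / ([Au³⁺]^3·P(NO)^2); log Q = -7.034.
E = E° − (0.0592/n) log Q = +0.47 − (0.0592/6)(-7.034) = +0.539 V.

+0.539 V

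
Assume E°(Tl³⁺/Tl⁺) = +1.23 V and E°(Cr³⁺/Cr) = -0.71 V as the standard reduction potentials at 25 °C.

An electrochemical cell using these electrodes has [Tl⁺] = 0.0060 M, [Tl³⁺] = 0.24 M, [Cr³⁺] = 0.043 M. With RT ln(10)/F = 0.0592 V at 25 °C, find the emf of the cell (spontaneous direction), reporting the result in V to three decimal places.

+2.014 V

Tl³⁺/Tl⁺ is the cathode (higher E°), Cr³⁺/Cr the anode: E°cell = +1.23 − (-0.71) = +1.94 V, n = 6.
Overall: 3 Tl³⁺(aq) + 2 Cr(s) → 3 Tl⁺(aq) + 2 Cr³⁺(aq)
Q = [Tl⁺]^3·[Cr³⁺]^2 / ([Tl³⁺]^3); log Q = -7.539.
E = E° − (0.0592/n) log Q = +1.94 − (0.0592/6)(-7.539) = +2.014 V.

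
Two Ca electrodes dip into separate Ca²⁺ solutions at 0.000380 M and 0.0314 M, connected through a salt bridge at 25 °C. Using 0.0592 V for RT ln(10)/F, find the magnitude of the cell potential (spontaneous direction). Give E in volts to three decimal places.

+0.057 V

For a concentration cell E°cell = 0. The 0.0314 M side is the cathode (reduction is favoured where [Ca²⁺] is higher).
With n = 2, E = −(0.0592/2) log([Ca²⁺]ₐₙ/[Ca²⁺]꜀ₐₜ) = −(0.0592/2) log(0.00038/0.0314) = −(0.0592/2)(-1.917) = +0.057 V.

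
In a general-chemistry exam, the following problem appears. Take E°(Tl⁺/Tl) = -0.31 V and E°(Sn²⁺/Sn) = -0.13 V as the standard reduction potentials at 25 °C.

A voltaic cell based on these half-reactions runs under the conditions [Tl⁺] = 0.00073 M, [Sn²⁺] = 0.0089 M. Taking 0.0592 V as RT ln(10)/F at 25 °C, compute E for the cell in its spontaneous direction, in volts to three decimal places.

+0.305 V

Sn²⁺/Sn is the cathode (higher E°), Tl⁺/Tl the anode: E°cell = -0.13 − (-0.31) = +0.18 V, n = 2.
Overall: Sn²⁺(aq) + 2 Tl(s) → Sn(s) + 2 Tl⁺(aq)
Q = [Tl⁺]^2 / ([Sn²⁺]); log Q = -4.223.
E = E° − (0.0592/n) log Q = +0.18 − (0.0592/2)(-4.223) = +0.305 V.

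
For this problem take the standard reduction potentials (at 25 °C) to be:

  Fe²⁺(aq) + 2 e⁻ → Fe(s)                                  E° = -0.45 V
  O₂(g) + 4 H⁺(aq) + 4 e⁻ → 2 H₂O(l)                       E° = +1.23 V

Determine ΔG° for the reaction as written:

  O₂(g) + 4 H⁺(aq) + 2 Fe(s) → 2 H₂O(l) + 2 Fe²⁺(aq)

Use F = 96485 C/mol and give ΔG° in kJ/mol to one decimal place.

-648.4 kJ/mol

As written, O₂/H₂O is reduced (cathode) and Fe²⁺/Fe is oxidised (anode), so E°cell = (+1.23) − (-0.45) = +1.68 V.
Balancing electrons gives n = 4.
ΔG° = −nFE° = −(4)(96485)(+1.68) = -648,379 J = -648.4 kJ/mol.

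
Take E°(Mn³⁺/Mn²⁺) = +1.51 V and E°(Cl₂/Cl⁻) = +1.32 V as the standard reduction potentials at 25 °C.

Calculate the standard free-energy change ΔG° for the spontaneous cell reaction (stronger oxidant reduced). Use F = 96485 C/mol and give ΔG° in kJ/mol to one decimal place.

-36.7 kJ/mol

Mn³⁺/Mn²⁺ (E° = +1.51 V) is the cathode; Cl₂/Cl⁻ (E° = +1.32 V) is the anode, so E°cell = +0.19 V.
Balancing electrons gives n = 2 (lcm of 1 and 2).
ΔG° = −nFE° = −(2)(96485)(+0.19) = -36,664 J = -36.7 kJ/mol.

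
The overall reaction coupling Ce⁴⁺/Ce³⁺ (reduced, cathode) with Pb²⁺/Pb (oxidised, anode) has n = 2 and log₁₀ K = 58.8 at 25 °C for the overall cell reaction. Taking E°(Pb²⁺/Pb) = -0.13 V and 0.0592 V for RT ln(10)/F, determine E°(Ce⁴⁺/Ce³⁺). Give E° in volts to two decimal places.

+1.61 V

E°cell = (0.0592/n)·log K = (0.0592/2)(58.8) = +1.740 V.
Since Ce⁴⁺/Ce³⁺ is the cathode and Pb²⁺/Pb the anode, E°cell = E°(Ce⁴⁺/Ce³⁺) − E°(Pb²⁺/Pb).
So E°(Ce⁴⁺/Ce³⁺) = E°cell + E°(Pb²⁺/Pb) = +1.740 + (-0.13) = +1.61 V.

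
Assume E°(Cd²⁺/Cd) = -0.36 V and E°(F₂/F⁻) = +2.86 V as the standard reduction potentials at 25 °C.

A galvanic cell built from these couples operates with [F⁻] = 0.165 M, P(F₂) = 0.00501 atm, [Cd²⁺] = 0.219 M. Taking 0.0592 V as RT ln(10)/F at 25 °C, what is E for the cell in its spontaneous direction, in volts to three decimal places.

+3.218 V

F₂/F⁻ is the cathode (higher E°), Cd²⁺/Cd the anode: E°cell = +2.86 − (-0.36) = +3.22 V, n = 2.
Overall: F₂(g) + Cd(s) → 2 F⁻(aq) + Cd²⁺(aq)
Q = [F⁻]^2·[Cd²⁺] / (P(F₂)); log Q = 0.076.
E = E° − (0.0592/n) log Q = +3.22 − (0.0592/2)(0.076) = +3.218 V.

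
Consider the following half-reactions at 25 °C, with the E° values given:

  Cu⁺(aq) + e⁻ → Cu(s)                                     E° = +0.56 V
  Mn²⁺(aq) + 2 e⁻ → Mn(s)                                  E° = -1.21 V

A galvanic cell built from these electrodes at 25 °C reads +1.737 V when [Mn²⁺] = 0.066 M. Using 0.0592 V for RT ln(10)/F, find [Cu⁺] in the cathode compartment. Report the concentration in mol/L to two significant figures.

0.071 M

Cu⁺/Cu is the cathode, Mn²⁺/Mn the anode: E°cell = +1.77 V, n = 2.
Overall reaction: 2 Cu⁺(aq) + Mn(s) → 2 Cu(s) + Mn²⁺(aq); Q = [Mn²⁺]^1/[Cu⁺]^2.
From E = E° − (0.0592/n) log Q: log Q = (E° − E)·n/0.0592 = (+1.77 − (+1.737))·2/0.0592 = 1.1149.
So 2·log[Cu⁺] = 1·log(0.066) − log Q = -1.1805 − (1.1149) = -2.2954; log[Cu⁺] = -2.2954 / 2 = -1.1477; [Cu⁺] = 10^(-1.1477) ≈ 0.071 M.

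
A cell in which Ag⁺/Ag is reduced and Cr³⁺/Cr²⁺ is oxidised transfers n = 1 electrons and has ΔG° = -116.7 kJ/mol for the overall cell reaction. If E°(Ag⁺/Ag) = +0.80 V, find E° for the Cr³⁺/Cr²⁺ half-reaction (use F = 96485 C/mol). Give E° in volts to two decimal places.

E°cell = −ΔG°/(nF) = −(-116.7×10³)/((1)(96485)) = +1.210 V.
Since Ag⁺/Ag is the cathode and Cr³⁺/Cr²⁺ the anode, E°cell = E°(Ag⁺/Ag) − E°(Cr³⁺/Cr²⁺).
So E°(Cr³⁺/Cr²⁺) = E°(Ag⁺/Ag) − E°cell = (+0.80) − (+1.210) = -0.41 V.

-0.41 V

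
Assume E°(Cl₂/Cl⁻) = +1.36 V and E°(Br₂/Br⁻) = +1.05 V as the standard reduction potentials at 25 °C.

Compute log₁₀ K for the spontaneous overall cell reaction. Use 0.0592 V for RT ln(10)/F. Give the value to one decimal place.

10.5

Cathode: Cl₂/Cl⁻; anode: Br₂/Br⁻. E°cell = +0.31 V, n = 2.
log K = nE°cell / 0.0592 = (2)(+0.31) / 0.0592 = 10.5.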